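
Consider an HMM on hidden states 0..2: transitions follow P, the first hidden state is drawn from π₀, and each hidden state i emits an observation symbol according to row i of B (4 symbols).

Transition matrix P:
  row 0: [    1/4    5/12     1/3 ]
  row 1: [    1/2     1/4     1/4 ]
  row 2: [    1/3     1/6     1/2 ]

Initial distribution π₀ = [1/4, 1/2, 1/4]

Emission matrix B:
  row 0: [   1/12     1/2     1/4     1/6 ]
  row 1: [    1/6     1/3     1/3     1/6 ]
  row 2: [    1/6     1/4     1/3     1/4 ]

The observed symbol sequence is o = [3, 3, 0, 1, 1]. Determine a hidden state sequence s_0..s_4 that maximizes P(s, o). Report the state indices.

path = [1, 0, 1, 0, 1]

t=0: δ = [4.167e-02, 8.333e-02, 6.250e-02]  (obs o_0=3)
t=1: δ = [6.944e-03, 3.472e-03, 7.812e-03]  ψ = [1, 1, 2]  (obs o_1=3)
t=2: δ = [2.170e-04, 4.823e-04, 6.510e-04]  ψ = [2, 0, 2]  (obs o_2=0)
t=3: δ = [1.206e-04, 4.019e-05, 8.138e-05]  ψ = [1, 1, 2]  (obs o_3=1)
t=4: δ = [1.507e-05, 1.674e-05, 1.017e-05]  ψ = [0, 0, 2]  (obs o_4=1)
backtrack: best end state = 1; path = [1, 0, 1, 0, 1]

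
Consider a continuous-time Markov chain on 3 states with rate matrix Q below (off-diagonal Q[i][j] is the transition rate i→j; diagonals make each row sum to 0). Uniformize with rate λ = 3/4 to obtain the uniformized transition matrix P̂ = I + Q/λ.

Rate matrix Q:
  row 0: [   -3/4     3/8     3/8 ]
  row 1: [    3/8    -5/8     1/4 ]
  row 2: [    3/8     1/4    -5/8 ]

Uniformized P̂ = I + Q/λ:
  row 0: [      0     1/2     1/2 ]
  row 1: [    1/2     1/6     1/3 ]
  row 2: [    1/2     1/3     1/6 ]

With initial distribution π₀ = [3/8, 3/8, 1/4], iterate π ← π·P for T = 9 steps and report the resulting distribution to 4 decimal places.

t=0: π = [0.3750, 0.3750, 0.2500]
t=1: π = [0.3125, 0.3333, 0.3542]
t=2: π = [0.3438, 0.3299, 0.3264]
t=3: π = [0.3281, 0.3356, 0.3362]
t=4: π = [0.3359, 0.3321, 0.3320]
t=5: π = [0.3320, 0.3340, 0.3340]
t=6: π = [0.3340, 0.3330, 0.3330]
t=7: π = [0.3330, 0.3335, 0.3335]
t=8: π = [0.3335, 0.3333, 0.3333]
t=9: π = [0.3333, 0.3334, 0.3334]

π = [0.3333, 0.3334, 0.3334]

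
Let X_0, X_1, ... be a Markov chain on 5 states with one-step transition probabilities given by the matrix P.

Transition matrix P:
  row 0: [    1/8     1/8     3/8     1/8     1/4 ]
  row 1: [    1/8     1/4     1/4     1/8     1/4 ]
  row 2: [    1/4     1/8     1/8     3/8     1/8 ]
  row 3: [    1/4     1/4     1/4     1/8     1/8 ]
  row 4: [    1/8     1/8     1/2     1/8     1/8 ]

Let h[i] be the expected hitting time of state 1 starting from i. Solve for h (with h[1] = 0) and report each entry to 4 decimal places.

h = [6.6711, 0.0000, 6.5106, 5.8595, 6.6533]

First-step conditioning: h[1] = 0; for i ≠ 1, h[i] = 1 + Σ_k P[i][k]·h[k].
  h[0] = 1 + 1/8·h[0] + 3/8·h[2] + 1/8·h[3] + 1/4·h[4]
  h[2] = 1 + 1/4·h[0] + 1/8·h[2] + 3/8·h[3] + 1/8·h[4]
  h[3] = 1 + 1/4·h[0] + 1/4·h[2] + 1/8·h[3] + 1/8·h[4]
  h[4] = 1 + 1/8·h[0] + 1/2·h[2] + 1/8·h[3] + 1/8·h[4]
Solving the 4×4 linear system over states ≠ 1 gives exactly h = [5984/897, 0, 5840/897, 1752/299, 5968/897] (h[1] = 0 is the target).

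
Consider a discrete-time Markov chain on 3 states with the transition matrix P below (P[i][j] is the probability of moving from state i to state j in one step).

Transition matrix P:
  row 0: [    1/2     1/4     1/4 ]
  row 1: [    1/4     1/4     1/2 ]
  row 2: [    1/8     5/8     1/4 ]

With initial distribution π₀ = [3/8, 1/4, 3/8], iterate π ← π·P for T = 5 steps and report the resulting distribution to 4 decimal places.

t=0: π = [0.3750, 0.2500, 0.3750]
t=1: π = [0.2969, 0.3906, 0.3125]
t=2: π = [0.2852, 0.3672, 0.3477]
t=3: π = [0.2778, 0.3804, 0.3418]
t=4: π = [0.2767, 0.3782, 0.3451]
t=5: π = [0.2760, 0.3794, 0.3445]

π = [0.2760, 0.3794, 0.3445]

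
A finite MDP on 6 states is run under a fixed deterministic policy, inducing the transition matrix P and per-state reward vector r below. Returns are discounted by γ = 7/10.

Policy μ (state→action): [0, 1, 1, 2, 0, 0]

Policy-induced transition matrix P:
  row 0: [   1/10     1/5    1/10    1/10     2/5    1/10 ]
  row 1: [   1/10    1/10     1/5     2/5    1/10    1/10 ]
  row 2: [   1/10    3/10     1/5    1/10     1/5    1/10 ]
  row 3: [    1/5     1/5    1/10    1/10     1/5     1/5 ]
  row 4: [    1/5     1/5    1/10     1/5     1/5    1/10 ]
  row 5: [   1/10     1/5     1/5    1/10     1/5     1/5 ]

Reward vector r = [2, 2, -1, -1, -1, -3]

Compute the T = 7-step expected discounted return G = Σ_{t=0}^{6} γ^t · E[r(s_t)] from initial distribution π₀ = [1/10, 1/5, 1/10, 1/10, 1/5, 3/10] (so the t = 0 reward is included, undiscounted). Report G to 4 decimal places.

G = -1.2772

t=0: π = [0.1000, 0.2000, 0.1000, 0.1000, 0.2000, 0.3000], E[r] = -0.7000, γ^t·E[r] = -0.700000, running G = -0.700000
t=1: π = [0.1300, 0.1900, 0.1600, 0.1800, 0.2000, 0.1400], E[r] = -0.3200, γ^t·E[r] = -0.224000, running G = -0.924000
t=2: π = [0.1380, 0.1970, 0.1490, 0.1770, 0.2070, 0.1320], E[r] = -0.2590, γ^t·E[r] = -0.126910, running G = -1.050910
t=3: π = [0.1384, 0.1952, 0.1478, 0.1798, 0.2079, 0.1309], E[r] = -0.2610, γ^t·E[r] = -0.089523, running G = -1.140433
t=4: π = [0.1388, 0.1953, 0.1474, 0.1794, 0.2082, 0.1311], E[r] = -0.2601, γ^t·E[r] = -0.062438, running G = -1.202871
t=5: π = [0.1388, 0.1952, 0.1474, 0.1794, 0.2082, 0.1310], E[r] = -0.2602, γ^t·E[r] = -0.043730, running G = -1.246601
t=6: π = [0.1388, 0.1952, 0.1474, 0.1794, 0.2082, 0.1310], E[r] = -0.2602, γ^t·E[r] = -0.030607, running G = -1.277208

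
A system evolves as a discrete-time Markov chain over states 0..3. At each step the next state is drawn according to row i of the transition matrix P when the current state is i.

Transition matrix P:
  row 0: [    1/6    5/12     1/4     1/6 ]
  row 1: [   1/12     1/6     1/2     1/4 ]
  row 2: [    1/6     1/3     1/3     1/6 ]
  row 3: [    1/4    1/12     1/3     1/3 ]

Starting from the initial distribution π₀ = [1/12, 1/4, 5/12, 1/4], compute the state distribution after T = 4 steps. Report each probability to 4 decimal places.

t=0: π = [0.0833, 0.2500, 0.4167, 0.2500]
t=1: π = [0.1667, 0.2361, 0.3681, 0.2292]
t=2: π = [0.1661, 0.2506, 0.3588, 0.2245]
t=3: π = [0.1645, 0.2493, 0.3613, 0.2250]
t=4: π = [0.1646, 0.2493, 0.3612, 0.2249]

π = [0.1646, 0.2493, 0.3612, 0.2249]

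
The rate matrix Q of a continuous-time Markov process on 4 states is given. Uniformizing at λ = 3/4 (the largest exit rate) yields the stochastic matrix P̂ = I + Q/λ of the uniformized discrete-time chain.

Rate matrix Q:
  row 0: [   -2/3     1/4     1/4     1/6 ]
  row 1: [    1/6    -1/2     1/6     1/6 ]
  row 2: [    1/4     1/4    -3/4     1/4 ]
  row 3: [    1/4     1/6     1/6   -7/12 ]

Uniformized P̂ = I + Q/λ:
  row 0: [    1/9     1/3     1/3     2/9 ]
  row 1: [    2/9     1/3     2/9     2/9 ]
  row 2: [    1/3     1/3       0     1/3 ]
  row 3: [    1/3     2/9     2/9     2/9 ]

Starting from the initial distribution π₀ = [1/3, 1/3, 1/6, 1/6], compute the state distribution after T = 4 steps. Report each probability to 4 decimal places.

t=0: π = [0.3333, 0.3333, 0.1667, 0.1667]
t=1: π = [0.2222, 0.3148, 0.2222, 0.2407]
t=2: π = [0.2490, 0.3066, 0.1975, 0.2469]
t=3: π = [0.2439, 0.3059, 0.2060, 0.2442]
t=4: π = [0.2451, 0.3062, 0.2036, 0.2451]

π = [0.2451, 0.3062, 0.2036, 0.2451]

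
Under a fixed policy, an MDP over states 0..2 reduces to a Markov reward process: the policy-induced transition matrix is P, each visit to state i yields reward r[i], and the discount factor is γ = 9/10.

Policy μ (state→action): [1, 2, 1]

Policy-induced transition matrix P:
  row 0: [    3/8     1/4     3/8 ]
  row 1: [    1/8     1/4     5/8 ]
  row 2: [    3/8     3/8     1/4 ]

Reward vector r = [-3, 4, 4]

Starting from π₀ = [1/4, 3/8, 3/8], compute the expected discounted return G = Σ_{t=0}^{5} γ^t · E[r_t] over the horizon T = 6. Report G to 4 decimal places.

t=0: π = [0.2500, 0.3750, 0.3750], E[r] = 2.2500, γ^t·E[r] = 2.250000, running G = 2.250000
t=1: π = [0.2813, 0.2969, 0.4219], E[r] = 2.0313, γ^t·E[r] = 1.828125, running G = 4.078125
t=2: π = [0.3008, 0.3027, 0.3965], E[r] = 1.8945, γ^t·E[r] = 1.534570, running G = 5.612695
t=3: π = [0.2993, 0.2996, 0.4011], E[r] = 1.9048, γ^t·E[r] = 1.388588, running G = 7.001284
t=4: π = [0.3001, 0.3001, 0.3997], E[r] = 1.8992, γ^t·E[r] = 1.246085, running G = 8.247369
t=5: π = [0.3000, 0.3000, 0.4001], E[r] = 1.9002, γ^t·E[r] = 1.122076, running G = 9.369445

G = 9.3694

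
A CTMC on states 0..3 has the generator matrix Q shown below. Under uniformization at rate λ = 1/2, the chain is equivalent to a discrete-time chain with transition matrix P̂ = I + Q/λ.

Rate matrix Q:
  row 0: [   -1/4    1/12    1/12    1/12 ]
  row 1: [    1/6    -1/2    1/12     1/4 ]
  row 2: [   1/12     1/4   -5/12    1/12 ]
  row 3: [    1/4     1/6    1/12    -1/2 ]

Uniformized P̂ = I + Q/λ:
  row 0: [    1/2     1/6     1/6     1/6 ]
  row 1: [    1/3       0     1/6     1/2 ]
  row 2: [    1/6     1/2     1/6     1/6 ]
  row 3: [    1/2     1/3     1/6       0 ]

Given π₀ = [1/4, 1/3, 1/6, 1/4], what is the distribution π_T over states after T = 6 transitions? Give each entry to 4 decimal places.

π = [0.4079, 0.2200, 0.1667, 0.2054]

t=0: π = [0.2500, 0.3333, 0.1667, 0.2500]
t=1: π = [0.3889, 0.2083, 0.1667, 0.2361]
t=2: π = [0.4097, 0.2269, 0.1667, 0.1968]
t=3: π = [0.4066, 0.2172, 0.1667, 0.2095]
t=4: π = [0.4082, 0.2209, 0.1667, 0.2042]
t=5: π = [0.4076, 0.2194, 0.1667, 0.2063]
t=6: π = [0.4079, 0.2200, 0.1667, 0.2054]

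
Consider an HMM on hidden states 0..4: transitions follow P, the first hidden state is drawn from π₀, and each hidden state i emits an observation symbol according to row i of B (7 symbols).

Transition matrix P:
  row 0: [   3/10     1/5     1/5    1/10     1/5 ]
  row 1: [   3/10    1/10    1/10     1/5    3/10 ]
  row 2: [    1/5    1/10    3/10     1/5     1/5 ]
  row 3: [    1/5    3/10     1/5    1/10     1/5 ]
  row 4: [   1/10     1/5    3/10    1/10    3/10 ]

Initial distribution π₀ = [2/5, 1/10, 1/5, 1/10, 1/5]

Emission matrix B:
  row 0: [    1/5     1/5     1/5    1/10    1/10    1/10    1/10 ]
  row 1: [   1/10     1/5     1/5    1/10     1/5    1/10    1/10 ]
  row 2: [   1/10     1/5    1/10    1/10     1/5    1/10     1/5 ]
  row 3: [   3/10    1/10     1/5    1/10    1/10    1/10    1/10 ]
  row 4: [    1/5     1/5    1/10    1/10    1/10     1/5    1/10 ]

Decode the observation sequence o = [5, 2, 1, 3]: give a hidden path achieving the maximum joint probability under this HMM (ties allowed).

path = [0, 0, 0, 0]

t=0: δ = [4.000e-02, 1.000e-02, 2.000e-02, 1.000e-02, 4.000e-02]  (obs o_0=5)
t=1: δ = [2.400e-03, 1.600e-03, 1.200e-03, 8.000e-04, 1.200e-03]  ψ = [0, 0, 4, 0, 4]  (obs o_1=2)
t=2: δ = [1.440e-04, 9.600e-05, 9.600e-05, 3.200e-05, 9.600e-05]  ψ = [0, 0, 0, 1, 0]  (obs o_2=1)
t=3: δ = [4.320e-06, 2.880e-06, 2.880e-06, 1.920e-06, 2.880e-06]  ψ = [0, 0, 0, 1, 0]  (obs o_3=3)
backtrack: best end state = 0; path = [0, 0, 0, 0]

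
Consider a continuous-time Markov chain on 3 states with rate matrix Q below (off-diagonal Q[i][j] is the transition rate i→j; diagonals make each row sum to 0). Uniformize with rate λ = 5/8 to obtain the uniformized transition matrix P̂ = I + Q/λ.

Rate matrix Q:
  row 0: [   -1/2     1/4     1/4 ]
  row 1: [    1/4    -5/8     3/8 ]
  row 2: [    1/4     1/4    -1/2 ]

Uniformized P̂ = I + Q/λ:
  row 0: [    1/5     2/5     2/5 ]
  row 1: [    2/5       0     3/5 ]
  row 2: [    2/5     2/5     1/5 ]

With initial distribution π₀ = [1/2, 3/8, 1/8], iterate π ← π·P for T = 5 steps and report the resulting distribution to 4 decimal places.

π = [0.3333, 0.2848, 0.3819]

t=0: π = [0.5000, 0.3750, 0.1250]
t=1: π = [0.3000, 0.2500, 0.4500]
t=2: π = [0.3400, 0.3000, 0.3600]
t=3: π = [0.3320, 0.2800, 0.3880]
t=4: π = [0.3336, 0.2880, 0.3784]
t=5: π = [0.3333, 0.2848, 0.3819]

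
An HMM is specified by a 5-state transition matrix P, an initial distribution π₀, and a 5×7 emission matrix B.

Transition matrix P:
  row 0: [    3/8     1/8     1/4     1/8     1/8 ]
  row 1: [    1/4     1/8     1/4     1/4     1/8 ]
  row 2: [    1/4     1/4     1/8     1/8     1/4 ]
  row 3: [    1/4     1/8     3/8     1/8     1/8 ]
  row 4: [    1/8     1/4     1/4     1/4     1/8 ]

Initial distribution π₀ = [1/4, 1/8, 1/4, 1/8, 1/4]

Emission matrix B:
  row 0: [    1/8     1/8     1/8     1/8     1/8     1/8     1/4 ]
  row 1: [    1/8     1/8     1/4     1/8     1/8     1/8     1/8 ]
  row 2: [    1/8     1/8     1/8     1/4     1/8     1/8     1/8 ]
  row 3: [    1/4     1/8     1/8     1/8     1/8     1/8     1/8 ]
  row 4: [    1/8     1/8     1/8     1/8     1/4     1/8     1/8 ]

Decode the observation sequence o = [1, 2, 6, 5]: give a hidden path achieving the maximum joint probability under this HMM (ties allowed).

t=0: δ = [3.125e-02, 1.562e-02, 3.125e-02, 1.562e-02, 3.125e-02]  (obs o_0=1)
t=1: δ = [1.465e-03, 1.953e-03, 9.766e-04, 9.766e-04, 9.766e-04]  ψ = [0, 2, 0, 4, 2]  (obs o_1=2)
t=2: δ = [1.373e-04, 3.052e-05, 6.104e-05, 6.104e-05, 3.052e-05]  ψ = [0, 1, 1, 1, 1]  (obs o_2=6)
t=3: δ = [6.437e-06, 2.146e-06, 4.292e-06, 2.146e-06, 2.146e-06]  ψ = [0, 0, 0, 0, 0]  (obs o_3=5)
backtrack: best end state = 0; path = [0, 0, 0, 0]

path = [0, 0, 0, 0]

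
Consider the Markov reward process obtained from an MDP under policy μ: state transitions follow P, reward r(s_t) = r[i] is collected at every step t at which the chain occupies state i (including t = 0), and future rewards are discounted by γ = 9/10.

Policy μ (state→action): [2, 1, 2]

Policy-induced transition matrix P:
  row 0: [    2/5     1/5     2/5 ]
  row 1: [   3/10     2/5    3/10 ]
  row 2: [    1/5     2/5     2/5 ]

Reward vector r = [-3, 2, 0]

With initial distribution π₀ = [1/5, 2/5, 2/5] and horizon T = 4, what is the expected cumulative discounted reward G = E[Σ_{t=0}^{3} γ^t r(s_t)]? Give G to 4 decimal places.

t=0: π = [0.2000, 0.4000, 0.4000], E[r] = 0.2000, γ^t·E[r] = 0.200000, running G = 0.200000
t=1: π = [0.2800, 0.3600, 0.3600], E[r] = -0.1200, γ^t·E[r] = -0.108000, running G = 0.092000
t=2: π = [0.2920, 0.3440, 0.3640], E[r] = -0.1880, γ^t·E[r] = -0.152280, running G = -0.060280
t=3: π = [0.2928, 0.3416, 0.3656], E[r] = -0.1952, γ^t·E[r] = -0.142301, running G = -0.202581

G = -0.2026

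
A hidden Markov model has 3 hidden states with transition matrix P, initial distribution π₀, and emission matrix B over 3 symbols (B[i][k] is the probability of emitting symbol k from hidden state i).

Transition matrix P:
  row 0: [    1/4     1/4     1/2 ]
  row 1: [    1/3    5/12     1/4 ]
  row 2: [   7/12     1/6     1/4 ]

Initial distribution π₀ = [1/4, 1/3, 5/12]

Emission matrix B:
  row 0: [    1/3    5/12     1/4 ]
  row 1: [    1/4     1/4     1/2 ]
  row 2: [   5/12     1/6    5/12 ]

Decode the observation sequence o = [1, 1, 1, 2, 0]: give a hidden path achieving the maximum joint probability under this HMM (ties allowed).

t=0: δ = [1.042e-01, 8.333e-02, 6.944e-02]  (obs o_0=1)
t=1: δ = [1.688e-02, 8.681e-03, 8.681e-03]  ψ = [2, 1, 0]  (obs o_1=1)
t=2: δ = [2.110e-03, 1.055e-03, 1.407e-03]  ψ = [2, 0, 0]  (obs o_2=1)
t=3: δ = [2.051e-04, 2.637e-04, 4.396e-04]  ψ = [2, 0, 0]  (obs o_3=2)
t=4: δ = [8.547e-05, 2.747e-05, 4.579e-05]  ψ = [2, 1, 2]  (obs o_4=0)
backtrack: best end state = 0; path = [0, 2, 0, 2, 0]

path = [0, 2, 0, 2, 0]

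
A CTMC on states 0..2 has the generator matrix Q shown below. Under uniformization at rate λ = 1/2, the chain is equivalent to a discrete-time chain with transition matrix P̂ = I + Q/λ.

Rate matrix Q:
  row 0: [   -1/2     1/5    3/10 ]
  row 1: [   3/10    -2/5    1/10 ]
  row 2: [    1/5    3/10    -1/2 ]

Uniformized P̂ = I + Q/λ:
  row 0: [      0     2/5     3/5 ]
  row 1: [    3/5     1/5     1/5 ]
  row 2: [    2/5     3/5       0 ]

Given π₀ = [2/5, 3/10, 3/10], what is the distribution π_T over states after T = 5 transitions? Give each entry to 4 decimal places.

t=0: π = [0.4000, 0.3000, 0.3000]
t=1: π = [0.3000, 0.4000, 0.3000]
t=2: π = [0.3600, 0.3800, 0.2600]
t=3: π = [0.3320, 0.3760, 0.2920]
t=4: π = [0.3424, 0.3832, 0.2744]
t=5: π = [0.3397, 0.3782, 0.2821]

π = [0.3397, 0.3782, 0.2821]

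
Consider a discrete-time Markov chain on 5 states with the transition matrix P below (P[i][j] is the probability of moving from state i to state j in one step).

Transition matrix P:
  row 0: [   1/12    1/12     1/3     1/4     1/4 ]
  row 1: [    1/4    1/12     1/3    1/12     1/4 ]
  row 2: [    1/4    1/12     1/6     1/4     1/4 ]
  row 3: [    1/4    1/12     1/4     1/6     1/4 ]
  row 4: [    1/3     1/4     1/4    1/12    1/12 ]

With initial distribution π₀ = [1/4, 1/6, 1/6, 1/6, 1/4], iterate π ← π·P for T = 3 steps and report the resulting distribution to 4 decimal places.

t=0: π = [0.2500, 0.1667, 0.1667, 0.1667, 0.2500]
t=1: π = [0.2292, 0.1250, 0.2708, 0.1667, 0.2083]
t=2: π = [0.2292, 0.1181, 0.2569, 0.1806, 0.2153]
t=3: π = [0.2297, 0.1192, 0.2575, 0.1794, 0.2141]

π = [0.2297, 0.1192, 0.2575, 0.1794, 0.2141]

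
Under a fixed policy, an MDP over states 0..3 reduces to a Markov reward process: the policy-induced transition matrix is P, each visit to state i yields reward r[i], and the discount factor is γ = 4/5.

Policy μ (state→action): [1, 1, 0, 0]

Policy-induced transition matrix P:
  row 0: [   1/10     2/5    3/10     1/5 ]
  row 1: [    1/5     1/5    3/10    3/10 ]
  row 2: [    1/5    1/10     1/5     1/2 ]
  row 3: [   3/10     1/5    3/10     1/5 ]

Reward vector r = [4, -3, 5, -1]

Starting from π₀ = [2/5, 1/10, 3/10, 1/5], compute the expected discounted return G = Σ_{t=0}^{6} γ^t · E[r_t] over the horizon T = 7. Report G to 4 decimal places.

G = 6.1300

t=0: π = [0.4000, 0.1000, 0.3000, 0.2000], E[r] = 2.6000, γ^t·E[r] = 2.600000, running G = 2.600000
t=1: π = [0.1800, 0.2500, 0.2700, 0.3000], E[r] = 1.0200, γ^t·E[r] = 0.816000, running G = 3.416000
t=2: π = [0.2120, 0.2090, 0.2730, 0.3060], E[r] = 1.2800, γ^t·E[r] = 0.819200, running G = 4.235200
t=3: π = [0.2094, 0.2151, 0.2727, 0.3028], E[r] = 1.2530, γ^t·E[r] = 0.641536, running G = 4.876736
t=4: π = [0.2093, 0.2146, 0.2727, 0.3033], E[r] = 1.2539, γ^t·E[r] = 0.513581, running G = 5.390317
t=5: π = [0.2094, 0.2146, 0.2727, 0.3033], E[r] = 1.2542, γ^t·E[r] = 0.410964, running G = 5.801281
t=6: π = [0.2094, 0.2146, 0.2727, 0.3033], E[r] = 1.2541, γ^t·E[r] = 0.328752, running G = 6.130033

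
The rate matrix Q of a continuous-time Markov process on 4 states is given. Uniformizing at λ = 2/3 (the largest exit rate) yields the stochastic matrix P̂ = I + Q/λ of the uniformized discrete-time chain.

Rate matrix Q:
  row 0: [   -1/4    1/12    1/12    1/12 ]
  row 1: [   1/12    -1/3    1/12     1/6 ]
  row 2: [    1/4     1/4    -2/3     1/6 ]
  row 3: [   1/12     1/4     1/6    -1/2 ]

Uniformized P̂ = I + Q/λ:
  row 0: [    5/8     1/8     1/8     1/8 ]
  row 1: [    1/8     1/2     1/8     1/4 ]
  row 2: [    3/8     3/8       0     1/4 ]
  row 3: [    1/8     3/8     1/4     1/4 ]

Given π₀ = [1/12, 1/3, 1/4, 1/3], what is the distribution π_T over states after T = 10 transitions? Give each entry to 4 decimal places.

t=0: π = [0.0833, 0.3333, 0.2500, 0.3333]
t=1: π = [0.2292, 0.3958, 0.1354, 0.2396]
t=2: π = [0.2734, 0.3672, 0.1380, 0.2214]
t=3: π = [0.2962, 0.3525, 0.1354, 0.2158]
t=4: π = [0.3070, 0.3450, 0.1351, 0.2130]
t=5: π = [0.3122, 0.3414, 0.1347, 0.2116]
t=6: π = [0.3148, 0.3396, 0.1346, 0.2110]
t=7: π = [0.3161, 0.3387, 0.1345, 0.2106]
t=8: π = [0.3167, 0.3383, 0.1345, 0.2105]
t=9: π = [0.3170, 0.3381, 0.1345, 0.2104]
t=10: π = [0.3171, 0.3380, 0.1345, 0.2104]

π = [0.3171, 0.3380, 0.1345, 0.2104]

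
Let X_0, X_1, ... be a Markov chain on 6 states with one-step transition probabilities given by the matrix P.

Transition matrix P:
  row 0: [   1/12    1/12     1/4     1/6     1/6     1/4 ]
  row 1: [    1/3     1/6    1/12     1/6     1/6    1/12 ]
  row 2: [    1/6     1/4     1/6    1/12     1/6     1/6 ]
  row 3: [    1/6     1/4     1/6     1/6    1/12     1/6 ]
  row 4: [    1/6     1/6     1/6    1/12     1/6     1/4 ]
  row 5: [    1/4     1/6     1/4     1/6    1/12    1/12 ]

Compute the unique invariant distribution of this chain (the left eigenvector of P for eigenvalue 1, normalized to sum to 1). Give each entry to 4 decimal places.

Balance equations π_j = Σ_i π_i·P[i][j]:
  π_0 = 1/12·π_0 + 1/3·π_1 + 1/6·π_2 + 1/6·π_3 + 1/6·π_4 + 1/4·π_5
  π_1 = 1/12·π_0 + 1/6·π_1 + 1/4·π_2 + 1/4·π_3 + 1/6·π_4 + 1/6·π_5
  π_2 = 1/4·π_0 + 1/12·π_1 + 1/6·π_2 + 1/6·π_3 + 1/6·π_4 + 1/4·π_5
  π_3 = 1/6·π_0 + 1/6·π_1 + 1/12·π_2 + 1/6·π_3 + 1/12·π_4 + 1/6·π_5
  π_4 = 1/6·π_0 + 1/6·π_1 + 1/6·π_2 + 1/12·π_3 + 1/6·π_4 + 1/12·π_5
  normalize: π_0 + π_1 + π_2 + π_3 + π_4 + π_5 = 1
Solving the linear system gives exactly π = [57285/295447, 52386/295447, 53736/295447, 41287/295447, 41714/295447, 49039/295447].

π = [0.1939, 0.1773, 0.1819, 0.1397, 0.1412, 0.1660]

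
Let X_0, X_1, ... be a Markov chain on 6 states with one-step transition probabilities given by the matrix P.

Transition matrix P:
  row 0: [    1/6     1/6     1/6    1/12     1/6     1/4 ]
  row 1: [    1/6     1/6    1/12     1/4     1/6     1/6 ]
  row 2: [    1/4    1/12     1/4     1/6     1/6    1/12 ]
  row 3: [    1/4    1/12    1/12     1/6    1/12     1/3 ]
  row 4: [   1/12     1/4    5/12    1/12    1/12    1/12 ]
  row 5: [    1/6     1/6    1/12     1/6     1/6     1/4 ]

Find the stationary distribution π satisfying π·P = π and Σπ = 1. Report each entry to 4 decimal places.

π = [0.1821, 0.1512, 0.1751, 0.1523, 0.1421, 0.1972]

Balance equations π_j = Σ_i π_i·P[i][j]:
  π_0 = 1/6·π_0 + 1/6·π_1 + 1/4·π_2 + 1/4·π_3 + 1/12·π_4 + 1/6·π_5
  π_1 = 1/6·π_0 + 1/6·π_1 + 1/12·π_2 + 1/12·π_3 + 1/4·π_4 + 1/6·π_5
  π_2 = 1/6·π_0 + 1/12·π_1 + 1/4·π_2 + 1/12·π_3 + 5/12·π_4 + 1/12·π_5
  π_3 = 1/12·π_0 + 1/4·π_1 + 1/6·π_2 + 1/6·π_3 + 1/12·π_4 + 1/6·π_5
  π_4 = 1/6·π_0 + 1/6·π_1 + 1/6·π_2 + 1/12·π_3 + 1/12·π_4 + 1/6·π_5
  normalize: π_0 + π_1 + π_2 + π_3 + π_4 + π_5 = 1
Solving the linear system gives exactly π = [10225/56151, 8492/56151, 9830/56151, 8549/56151, 7981/56151, 11074/56151].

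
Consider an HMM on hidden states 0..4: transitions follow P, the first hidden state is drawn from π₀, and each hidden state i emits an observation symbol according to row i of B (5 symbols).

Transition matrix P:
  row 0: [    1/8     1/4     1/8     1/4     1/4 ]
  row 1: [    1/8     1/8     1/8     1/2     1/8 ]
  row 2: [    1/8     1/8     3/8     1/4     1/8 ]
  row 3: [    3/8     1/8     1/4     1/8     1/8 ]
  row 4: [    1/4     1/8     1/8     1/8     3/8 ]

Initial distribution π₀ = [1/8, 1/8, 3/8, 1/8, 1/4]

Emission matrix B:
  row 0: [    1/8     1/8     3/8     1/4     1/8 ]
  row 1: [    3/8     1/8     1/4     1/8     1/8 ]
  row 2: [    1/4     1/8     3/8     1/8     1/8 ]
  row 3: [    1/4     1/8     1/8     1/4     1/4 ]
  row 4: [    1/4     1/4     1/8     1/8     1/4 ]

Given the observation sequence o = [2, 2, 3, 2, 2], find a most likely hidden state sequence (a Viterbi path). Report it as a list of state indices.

path = [2, 2, 2, 2, 2]

t=0: δ = [4.688e-02, 3.125e-02, 1.406e-01, 1.562e-02, 3.125e-02]  (obs o_0=2)
t=1: δ = [6.592e-03, 4.395e-03, 1.978e-02, 4.395e-03, 2.197e-03]  ψ = [2, 2, 2, 2, 2]  (obs o_1=2)
t=2: δ = [6.180e-04, 3.090e-04, 9.270e-04, 1.236e-03, 3.090e-04]  ψ = [2, 2, 2, 2, 2]  (obs o_2=3)
t=3: δ = [1.738e-04, 3.862e-05, 1.304e-04, 2.897e-05, 1.931e-05]  ψ = [3, 0, 2, 2, 0]  (obs o_3=2)
t=4: δ = [8.147e-06, 1.086e-05, 1.833e-05, 5.431e-06, 5.431e-06]  ψ = [0, 0, 2, 0, 0]  (obs o_4=2)
backtrack: best end state = 2; path = [2, 2, 2, 2, 2]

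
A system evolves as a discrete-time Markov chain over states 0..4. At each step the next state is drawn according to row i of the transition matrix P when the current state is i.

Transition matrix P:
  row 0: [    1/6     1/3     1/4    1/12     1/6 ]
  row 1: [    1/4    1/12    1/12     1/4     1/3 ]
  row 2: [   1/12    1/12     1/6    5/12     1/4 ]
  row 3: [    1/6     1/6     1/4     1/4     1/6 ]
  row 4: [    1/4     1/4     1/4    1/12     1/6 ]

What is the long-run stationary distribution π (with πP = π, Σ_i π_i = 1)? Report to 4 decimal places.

π = [0.1829, 0.1829, 0.2026, 0.2176, 0.2140]

Balance equations π_j = Σ_i π_i·P[i][j]:
  π_0 = 1/6·π_0 + 1/4·π_1 + 1/12·π_2 + 1/6·π_3 + 1/4·π_4
  π_1 = 1/3·π_0 + 1/12·π_1 + 1/12·π_2 + 1/6·π_3 + 1/4·π_4
  π_2 = 1/4·π_0 + 1/12·π_1 + 1/6·π_2 + 1/4·π_3 + 1/4·π_4
  π_3 = 1/12·π_0 + 1/4·π_1 + 5/12·π_2 + 1/4·π_3 + 1/12·π_4
  normalize: π_0 + π_1 + π_2 + π_3 + π_4 = 1
Solving the linear system gives exactly π = [305/1668, 305/1668, 169/834, 121/556, 119/556].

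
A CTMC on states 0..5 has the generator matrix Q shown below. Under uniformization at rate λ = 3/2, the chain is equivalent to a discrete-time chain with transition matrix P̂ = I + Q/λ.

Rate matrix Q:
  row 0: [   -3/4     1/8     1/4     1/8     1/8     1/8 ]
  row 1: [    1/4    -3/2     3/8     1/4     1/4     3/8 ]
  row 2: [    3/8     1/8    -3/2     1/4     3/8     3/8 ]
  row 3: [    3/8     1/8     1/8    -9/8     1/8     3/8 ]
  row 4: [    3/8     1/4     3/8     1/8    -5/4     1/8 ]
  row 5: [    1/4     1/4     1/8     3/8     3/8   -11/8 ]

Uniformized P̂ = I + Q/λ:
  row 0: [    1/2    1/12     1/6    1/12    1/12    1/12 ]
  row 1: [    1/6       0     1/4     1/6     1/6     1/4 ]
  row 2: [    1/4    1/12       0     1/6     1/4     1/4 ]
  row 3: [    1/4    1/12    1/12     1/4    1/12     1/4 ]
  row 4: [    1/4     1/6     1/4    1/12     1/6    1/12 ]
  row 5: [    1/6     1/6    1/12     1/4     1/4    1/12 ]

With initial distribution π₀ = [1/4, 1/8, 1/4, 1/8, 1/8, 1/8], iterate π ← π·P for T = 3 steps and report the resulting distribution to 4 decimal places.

π = [0.3045, 0.0997, 0.1395, 0.1539, 0.1525, 0.1499]

t=0: π = [0.2500, 0.1250, 0.2500, 0.1250, 0.1250, 0.1250]
t=1: π = [0.2917, 0.0938, 0.1250, 0.1563, 0.1667, 0.1667]
t=2: π = [0.3012, 0.1033, 0.1406, 0.1554, 0.1536, 0.1458]
t=3: π = [0.3045, 0.0997, 0.1395, 0.1539, 0.1525, 0.1499]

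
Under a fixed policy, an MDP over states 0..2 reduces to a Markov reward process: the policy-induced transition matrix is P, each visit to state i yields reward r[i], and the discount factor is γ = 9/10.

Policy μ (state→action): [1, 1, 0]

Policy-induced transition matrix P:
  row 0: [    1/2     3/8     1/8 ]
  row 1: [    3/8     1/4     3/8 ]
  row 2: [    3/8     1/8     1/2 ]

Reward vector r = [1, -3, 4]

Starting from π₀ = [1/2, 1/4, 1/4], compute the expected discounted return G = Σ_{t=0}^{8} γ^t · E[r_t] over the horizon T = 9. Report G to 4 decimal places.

G = 4.9871

t=0: π = [0.5000, 0.2500, 0.2500], E[r] = 0.7500, γ^t·E[r] = 0.750000, running G = 0.750000
t=1: π = [0.4375, 0.2813, 0.2813], E[r] = 0.7188, γ^t·E[r] = 0.646875, running G = 1.396875
t=2: π = [0.4297, 0.2695, 0.3008], E[r] = 0.8242, γ^t·E[r] = 0.667617, running G = 2.064492
t=3: π = [0.4287, 0.2661, 0.3052], E[r] = 0.8511, γ^t·E[r] = 0.620433, running G = 2.684925
t=4: π = [0.4286, 0.2654, 0.3060], E[r] = 0.8561, γ^t·E[r] = 0.561714, running G = 3.246639
t=5: π = [0.4286, 0.2653, 0.3061], E[r] = 0.8570, γ^t·E[r] = 0.506042, running G = 3.752681
t=6: π = [0.4286, 0.2653, 0.3061], E[r] = 0.8571, γ^t·E[r] = 0.455508, running G = 4.208190
t=7: π = [0.4286, 0.2653, 0.3061], E[r] = 0.8571, γ^t·E[r] = 0.409967, running G = 4.618157
t=8: π = [0.4286, 0.2653, 0.3061], E[r] = 0.8571, γ^t·E[r] = 0.368972, running G = 4.987128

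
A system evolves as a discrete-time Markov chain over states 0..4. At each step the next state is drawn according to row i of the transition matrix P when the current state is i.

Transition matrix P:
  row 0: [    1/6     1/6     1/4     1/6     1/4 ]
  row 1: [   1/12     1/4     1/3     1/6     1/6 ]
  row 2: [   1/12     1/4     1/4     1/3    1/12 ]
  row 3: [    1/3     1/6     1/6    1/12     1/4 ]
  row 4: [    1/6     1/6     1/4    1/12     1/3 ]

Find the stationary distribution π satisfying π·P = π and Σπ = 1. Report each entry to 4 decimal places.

Balance equations π_j = Σ_i π_i·P[i][j]:
  π_0 = 1/6·π_0 + 1/12·π_1 + 1/12·π_2 + 1/3·π_3 + 1/6·π_4
  π_1 = 1/6·π_0 + 1/4·π_1 + 1/4·π_2 + 1/6·π_3 + 1/6·π_4
  π_2 = 1/4·π_0 + 1/3·π_1 + 1/4·π_2 + 1/6·π_3 + 1/4·π_4
  π_3 = 1/6·π_0 + 1/6·π_1 + 1/3·π_2 + 1/12·π_3 + 1/12·π_4
  normalize: π_0 + π_1 + π_2 + π_3 + π_4 = 1
Solving the linear system gives exactly π = [1501/9499, 1945/9499, 2397/9499, 1678/9499, 86/413].

π = [0.1580, 0.2048, 0.2523, 0.1767, 0.2082]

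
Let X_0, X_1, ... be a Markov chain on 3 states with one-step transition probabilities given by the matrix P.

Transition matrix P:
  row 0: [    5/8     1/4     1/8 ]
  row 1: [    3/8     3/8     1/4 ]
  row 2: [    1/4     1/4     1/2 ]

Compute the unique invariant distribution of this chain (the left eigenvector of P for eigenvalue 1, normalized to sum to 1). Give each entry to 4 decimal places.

π = [0.4571, 0.2857, 0.2571]

Balance equations π_j = Σ_i π_i·P[i][j]:
  π_0 = 5/8·π_0 + 3/8·π_1 + 1/4·π_2
  π_1 = 1/4·π_0 + 3/8·π_1 + 1/4·π_2
  normalize: π_0 + π_1 + π_2 = 1
Solving the linear system gives exactly π = [16/35, 2/7, 9/35].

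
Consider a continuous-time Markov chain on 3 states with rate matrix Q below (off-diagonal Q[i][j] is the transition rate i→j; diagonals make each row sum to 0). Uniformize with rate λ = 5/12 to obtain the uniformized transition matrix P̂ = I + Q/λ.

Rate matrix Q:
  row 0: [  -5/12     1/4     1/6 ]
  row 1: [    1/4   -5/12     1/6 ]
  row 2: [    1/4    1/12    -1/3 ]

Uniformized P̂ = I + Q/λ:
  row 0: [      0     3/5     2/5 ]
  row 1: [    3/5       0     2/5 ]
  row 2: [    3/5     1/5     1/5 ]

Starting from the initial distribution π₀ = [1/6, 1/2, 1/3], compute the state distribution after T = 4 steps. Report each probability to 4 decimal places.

π = [0.3480, 0.3187, 0.3333]

t=0: π = [0.1667, 0.5000, 0.3333]
t=1: π = [0.5000, 0.1667, 0.3333]
t=2: π = [0.3000, 0.3667, 0.3333]
t=3: π = [0.4200, 0.2467, 0.3333]
t=4: π = [0.3480, 0.3187, 0.3333]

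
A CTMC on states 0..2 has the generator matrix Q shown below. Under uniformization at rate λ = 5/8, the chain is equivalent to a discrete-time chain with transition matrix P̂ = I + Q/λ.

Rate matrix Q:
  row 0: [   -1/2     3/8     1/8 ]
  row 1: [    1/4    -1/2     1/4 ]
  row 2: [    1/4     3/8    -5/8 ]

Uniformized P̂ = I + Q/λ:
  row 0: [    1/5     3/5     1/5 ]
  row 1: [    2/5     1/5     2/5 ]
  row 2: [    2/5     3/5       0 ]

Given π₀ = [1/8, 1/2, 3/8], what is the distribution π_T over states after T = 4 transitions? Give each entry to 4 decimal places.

π = [0.3330, 0.4304, 0.2366]

t=0: π = [0.1250, 0.5000, 0.3750]
t=1: π = [0.3750, 0.4000, 0.2250]
t=2: π = [0.3250, 0.4400, 0.2350]
t=3: π = [0.3350, 0.4240, 0.2410]
t=4: π = [0.3330, 0.4304, 0.2366]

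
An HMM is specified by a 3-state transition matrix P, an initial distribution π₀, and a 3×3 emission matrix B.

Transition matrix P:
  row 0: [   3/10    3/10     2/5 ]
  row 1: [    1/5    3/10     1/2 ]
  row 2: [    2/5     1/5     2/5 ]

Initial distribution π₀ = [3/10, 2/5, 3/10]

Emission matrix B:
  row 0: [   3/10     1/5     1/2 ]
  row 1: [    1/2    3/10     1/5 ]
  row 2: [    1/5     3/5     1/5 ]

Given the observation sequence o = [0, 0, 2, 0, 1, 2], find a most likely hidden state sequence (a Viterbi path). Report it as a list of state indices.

t=0: δ = [9.000e-02, 2.000e-01, 6.000e-02]  (obs o_0=0)
t=1: δ = [1.200e-02, 3.000e-02, 2.000e-02]  ψ = [1, 1, 1]  (obs o_1=0)
t=2: δ = [4.000e-03, 1.800e-03, 3.000e-03]  ψ = [2, 1, 1]  (obs o_2=2)
t=3: δ = [3.600e-04, 6.000e-04, 3.200e-04]  ψ = [0, 0, 0]  (obs o_3=0)
t=4: δ = [2.560e-05, 5.400e-05, 1.800e-04]  ψ = [2, 1, 1]  (obs o_4=1)
t=5: δ = [3.600e-05, 7.200e-06, 1.440e-05]  ψ = [2, 2, 2]  (obs o_5=2)
backtrack: best end state = 0; path = [1, 2, 0, 1, 2, 0]

path = [1, 2, 0, 1, 2, 0]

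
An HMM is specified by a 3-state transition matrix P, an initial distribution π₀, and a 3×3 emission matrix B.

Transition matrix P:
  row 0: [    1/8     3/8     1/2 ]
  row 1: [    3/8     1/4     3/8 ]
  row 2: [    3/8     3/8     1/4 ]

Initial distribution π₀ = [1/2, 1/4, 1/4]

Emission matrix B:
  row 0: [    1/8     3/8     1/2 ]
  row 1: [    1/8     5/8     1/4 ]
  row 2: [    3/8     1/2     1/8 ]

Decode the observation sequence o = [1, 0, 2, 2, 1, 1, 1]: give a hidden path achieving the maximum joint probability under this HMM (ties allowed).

path = [0, 2, 1, 0, 2, 1, 2]

t=0: δ = [1.875e-01, 1.562e-01, 1.250e-01]  (obs o_0=1)
t=1: δ = [7.324e-03, 8.789e-03, 3.516e-02]  ψ = [1, 0, 0]  (obs o_1=0)
t=2: δ = [6.592e-03, 3.296e-03, 1.099e-03]  ψ = [2, 2, 2]  (obs o_2=2)
t=3: δ = [6.180e-04, 6.180e-04, 4.120e-04]  ψ = [1, 0, 0]  (obs o_3=2)
t=4: δ = [8.690e-05, 1.448e-04, 1.545e-04]  ψ = [1, 0, 0]  (obs o_4=1)
t=5: δ = [2.173e-05, 3.621e-05, 2.716e-05]  ψ = [2, 2, 1]  (obs o_5=1)
t=6: δ = [5.092e-06, 6.365e-06, 6.789e-06]  ψ = [1, 2, 1]  (obs o_6=1)
backtrack: best end state = 2; path = [0, 2, 1, 0, 2, 1, 2]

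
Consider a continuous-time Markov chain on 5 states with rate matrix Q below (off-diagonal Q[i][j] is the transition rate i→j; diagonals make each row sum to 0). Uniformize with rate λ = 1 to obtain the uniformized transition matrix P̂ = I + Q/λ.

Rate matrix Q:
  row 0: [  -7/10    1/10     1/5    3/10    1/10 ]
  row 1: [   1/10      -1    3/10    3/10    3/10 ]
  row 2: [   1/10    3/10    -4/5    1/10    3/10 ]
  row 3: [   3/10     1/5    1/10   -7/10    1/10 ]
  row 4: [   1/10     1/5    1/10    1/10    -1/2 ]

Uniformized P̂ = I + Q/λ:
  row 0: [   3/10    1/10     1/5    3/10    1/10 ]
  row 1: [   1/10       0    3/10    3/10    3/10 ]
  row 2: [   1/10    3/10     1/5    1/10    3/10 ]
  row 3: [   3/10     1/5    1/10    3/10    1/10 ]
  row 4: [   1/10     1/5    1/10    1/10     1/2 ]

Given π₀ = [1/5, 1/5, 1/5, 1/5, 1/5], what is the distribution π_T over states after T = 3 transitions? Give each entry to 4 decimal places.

π = [0.1784, 0.1652, 0.1684, 0.2120, 0.2760]

t=0: π = [0.2000, 0.2000, 0.2000, 0.2000, 0.2000]
t=1: π = [0.1800, 0.1600, 0.1800, 0.2200, 0.2600]
t=2: π = [0.1800, 0.1680, 0.1680, 0.2120, 0.2720]
t=3: π = [0.1784, 0.1652, 0.1684, 0.2120, 0.2760]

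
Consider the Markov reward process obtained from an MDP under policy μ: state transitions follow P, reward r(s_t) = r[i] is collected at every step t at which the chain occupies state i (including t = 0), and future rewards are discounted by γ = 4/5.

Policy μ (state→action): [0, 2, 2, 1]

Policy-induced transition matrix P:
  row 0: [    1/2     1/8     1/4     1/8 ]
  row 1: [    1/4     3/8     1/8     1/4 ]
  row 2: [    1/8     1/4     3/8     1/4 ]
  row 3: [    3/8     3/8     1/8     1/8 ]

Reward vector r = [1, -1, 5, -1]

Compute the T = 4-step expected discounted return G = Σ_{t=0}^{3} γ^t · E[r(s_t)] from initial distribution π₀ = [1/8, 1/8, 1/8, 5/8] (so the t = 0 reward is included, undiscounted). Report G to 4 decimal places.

G = 1.6733

t=0: π = [0.1250, 0.1250, 0.1250, 0.6250], E[r] = 0.0000, γ^t·E[r] = 0.000000, running G = 0.000000
t=1: π = [0.3438, 0.3281, 0.1719, 0.1563], E[r] = 0.7188, γ^t·E[r] = 0.575000, running G = 0.575000
t=2: π = [0.3340, 0.2676, 0.2109, 0.1875], E[r] = 0.9336, γ^t·E[r] = 0.597500, running G = 1.172500
t=3: π = [0.3306, 0.2651, 0.2195, 0.1848], E[r] = 0.9780, γ^t·E[r] = 0.500750, running G = 1.673250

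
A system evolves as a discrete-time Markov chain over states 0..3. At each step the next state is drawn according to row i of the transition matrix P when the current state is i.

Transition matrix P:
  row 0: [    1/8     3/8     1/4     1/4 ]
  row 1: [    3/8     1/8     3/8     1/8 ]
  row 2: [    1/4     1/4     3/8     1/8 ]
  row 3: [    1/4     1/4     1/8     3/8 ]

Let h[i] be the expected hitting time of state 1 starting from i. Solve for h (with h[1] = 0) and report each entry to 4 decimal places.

First-step conditioning: h[1] = 0; for i ≠ 1, h[i] = 1 + Σ_k P[i][k]·h[k].
  h[0] = 1 + 1/8·h[0] + 1/4·h[2] + 1/4·h[3]
  h[2] = 1 + 1/4·h[0] + 3/8·h[2] + 1/8·h[3]
  h[3] = 1 + 1/4·h[0] + 1/8·h[2] + 3/8·h[3]
Solving the 3×3 linear system over states ≠ 1 gives exactly h = [16/5, 0, 18/5, 18/5] (h[1] = 0 is the target).

h = [3.2000, 0.0000, 3.6000, 3.6000]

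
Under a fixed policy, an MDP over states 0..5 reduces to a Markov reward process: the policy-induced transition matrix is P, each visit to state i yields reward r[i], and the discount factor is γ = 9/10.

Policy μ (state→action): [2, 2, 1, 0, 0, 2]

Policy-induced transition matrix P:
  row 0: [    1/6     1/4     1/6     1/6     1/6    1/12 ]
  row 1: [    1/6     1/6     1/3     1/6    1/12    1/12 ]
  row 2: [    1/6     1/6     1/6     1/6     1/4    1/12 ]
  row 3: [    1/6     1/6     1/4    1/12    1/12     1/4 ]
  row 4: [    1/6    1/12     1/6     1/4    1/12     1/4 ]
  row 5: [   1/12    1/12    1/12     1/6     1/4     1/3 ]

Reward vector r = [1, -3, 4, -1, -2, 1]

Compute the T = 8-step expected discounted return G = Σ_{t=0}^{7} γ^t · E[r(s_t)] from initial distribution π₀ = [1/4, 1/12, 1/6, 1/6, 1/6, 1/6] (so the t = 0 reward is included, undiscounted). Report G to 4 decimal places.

G = 1.0337

t=0: π = [0.2500, 0.0833, 0.1667, 0.1667, 0.1667, 0.1667], E[r] = 0.3333, γ^t·E[r] = 0.333333, running G = 0.333333
t=1: π = [0.1528, 0.1597, 0.1806, 0.1667, 0.1597, 0.1806], E[r] = 0.0903, γ^t·E[r] = 0.081250, running G = 0.414583
t=2: π = [0.1516, 0.1510, 0.1921, 0.1661, 0.1563, 0.1829], E[r] = 0.1713, γ^t·E[r] = 0.138750, running G = 0.553333
t=3: π = [0.1514, 0.1510, 0.1904, 0.1658, 0.1585, 0.1828], E[r] = 0.1601, γ^t·E[r] = 0.116684, running G = 0.670017
t=4: π = [0.1514, 0.1508, 0.1904, 0.1661, 0.1582, 0.1831], E[r] = 0.1613, γ^t·E[r] = 0.105846, running G = 0.775863
t=5: π = [0.1514, 0.1509, 0.1904, 0.1660, 0.1582, 0.1831], E[r] = 0.1611, γ^t·E[r] = 0.095149, running G = 0.871012
t=6: π = [0.1514, 0.1508, 0.1904, 0.1660, 0.1582, 0.1832], E[r] = 0.1611, γ^t·E[r] = 0.085635, running G = 0.956648
t=7: π = [0.1514, 0.1508, 0.1904, 0.1660, 0.1582, 0.1832], E[r] = 0.1611, γ^t·E[r] = 0.077071, running G = 1.033719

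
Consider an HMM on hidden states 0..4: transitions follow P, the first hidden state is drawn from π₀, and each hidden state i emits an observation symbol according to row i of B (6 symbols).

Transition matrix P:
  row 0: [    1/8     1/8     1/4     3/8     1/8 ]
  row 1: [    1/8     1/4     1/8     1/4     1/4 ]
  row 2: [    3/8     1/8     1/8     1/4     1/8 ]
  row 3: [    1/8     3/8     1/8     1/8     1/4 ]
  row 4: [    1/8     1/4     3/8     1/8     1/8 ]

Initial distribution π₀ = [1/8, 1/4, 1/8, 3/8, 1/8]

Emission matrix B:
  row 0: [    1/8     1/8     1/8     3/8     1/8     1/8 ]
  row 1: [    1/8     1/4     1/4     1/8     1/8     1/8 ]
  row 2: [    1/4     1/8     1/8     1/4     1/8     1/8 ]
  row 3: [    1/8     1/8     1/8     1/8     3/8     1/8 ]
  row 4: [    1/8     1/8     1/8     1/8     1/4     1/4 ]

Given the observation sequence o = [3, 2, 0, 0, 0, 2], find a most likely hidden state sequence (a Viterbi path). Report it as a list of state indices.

path = [3, 1, 4, 2, 3, 1]

t=0: δ = [4.688e-02, 3.125e-02, 3.125e-02, 4.688e-02, 1.562e-02]  (obs o_0=3)
t=1: δ = [1.465e-03, 4.395e-03, 1.465e-03, 2.197e-03, 1.465e-03]  ψ = [2, 3, 0, 0, 3]  (obs o_1=2)
t=2: δ = [6.866e-05, 1.373e-04, 1.373e-04, 1.373e-04, 1.373e-04]  ψ = [1, 1, 1, 1, 1]  (obs o_2=0)
t=3: δ = [6.437e-06, 6.437e-06, 1.287e-05, 4.292e-06, 4.292e-06]  ψ = [2, 3, 4, 1, 1]  (obs o_3=0)
t=4: δ = [6.035e-07, 2.012e-07, 4.023e-07, 4.023e-07, 2.012e-07]  ψ = [2, 1, 0, 2, 1]  (obs o_4=0)
t=5: δ = [1.886e-08, 3.772e-08, 1.886e-08, 2.829e-08, 1.257e-08]  ψ = [2, 3, 0, 0, 3]  (obs o_5=2)
backtrack: best end state = 1; path = [3, 1, 4, 2, 3, 1]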